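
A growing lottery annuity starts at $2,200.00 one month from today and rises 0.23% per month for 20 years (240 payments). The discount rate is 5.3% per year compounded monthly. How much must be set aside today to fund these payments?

Periodic rate r = 0.053/12 per month; n is counted in months.
Growing ordinary annuity: PV = PMT₁ × [1 − ((1+g)/(1+r))^n] / (r − g) = 2,200 × [1 − ((1+0.0023)/(1+r))^240] / (r − 0.0023) = $412,919.27.

$412,919.27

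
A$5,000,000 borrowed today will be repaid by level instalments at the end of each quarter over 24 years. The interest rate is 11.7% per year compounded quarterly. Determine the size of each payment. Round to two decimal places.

A$156,050.81

Level ordinary annuity; solve PV = PMT × [(1 − (1+r)^−n)/r] for PMT.
Periodic rate r = 0.117/4 per quarter; n is counted in quarters.
With n = 96: PMT = 5,000,000 / ([(1 − (1+r)^−n)/r]) = A$156,050.81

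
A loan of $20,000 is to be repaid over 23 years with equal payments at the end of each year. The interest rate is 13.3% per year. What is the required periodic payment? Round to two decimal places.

$2,819.55

Level ordinary annuity; solve PV = PMT × [(1 − (1+r)^−n)/r] for PMT.
Periodic rate r = 0.133 per year.
With n = 23: PMT = 20,000 / ([(1 − (1+r)^−n)/r]) = $2,819.55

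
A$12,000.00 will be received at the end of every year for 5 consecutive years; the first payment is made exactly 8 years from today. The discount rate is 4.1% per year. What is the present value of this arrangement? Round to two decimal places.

Ordinary annuity of 5 payments, first payment at period 8.
Periodic rate r = 0.041 per year.
The ordinary-annuity PV formula values the stream one period before the first payment (period 7); discount that back 7 periods:
PV₀ = 12,000 × [1 − (1+r)^−5] / r × (1+r)^−7 = A$40,211.00

A$40,211.00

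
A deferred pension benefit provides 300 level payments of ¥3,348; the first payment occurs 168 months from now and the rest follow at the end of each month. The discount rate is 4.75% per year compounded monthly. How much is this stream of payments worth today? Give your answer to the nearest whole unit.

Ordinary annuity of 300 payments, first payment at period 168.
Periodic rate r = 0.0475/12 per month; n is counted in months.
The ordinary-annuity PV formula values the stream one period before the first payment (period 167); discount that back 167 periods:
PV₀ = 3,348 × [1 − (1+r)^−300] / r × (1+r)^−167 = ¥303,600

¥303,600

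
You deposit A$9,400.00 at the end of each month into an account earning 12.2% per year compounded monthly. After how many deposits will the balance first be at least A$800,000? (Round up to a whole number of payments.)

62 payments

Periodic rate r = 0.122/12 per month; n is counted in months.
Ordinary annuity FV: 800,000 = 9,400 × [((1+r)^n − 1)/r].
(1+r)^n = 1 + 800,000 × r / 9,400, so n = ln(1 + 800,000·r/9,400) / ln(1+r) = 61.63.
Round up to a whole number of payments: n = 62.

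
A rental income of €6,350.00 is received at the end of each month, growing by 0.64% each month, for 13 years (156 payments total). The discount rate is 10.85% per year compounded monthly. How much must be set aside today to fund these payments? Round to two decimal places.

€806,825.32

Periodic rate r = 0.1085/12 per month; n is counted in months.
Growing ordinary annuity: PV = PMT₁ × [1 − ((1+g)/(1+r))^n] / (r − g) = 6,350 × [1 − ((1+0.0064)/(1+r))^156] / (r − 0.0064) = €806,825.32.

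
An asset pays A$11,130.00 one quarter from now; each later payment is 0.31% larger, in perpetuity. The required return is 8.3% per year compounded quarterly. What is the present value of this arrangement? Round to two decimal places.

A$630,594.90

Periodic rate r = 0.083/4 per quarter.
Growing perpetuity (Gordon): PV = PMT₁ / (r − g) = 11,130 / (r − 0.0031) = A$630,594.90.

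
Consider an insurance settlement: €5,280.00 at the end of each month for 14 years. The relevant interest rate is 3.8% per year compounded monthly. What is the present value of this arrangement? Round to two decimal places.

This is an ordinary annuity: 168 payments of €5,280.00 at the end of each month.
Periodic rate r = 0.038/12 per month; n is counted in months.
PV = PMT × [(1 − (1+r)^−n)/r] = 5,280 × [1 − (1+r)^−168] / r = €687,084.32

€687,084.32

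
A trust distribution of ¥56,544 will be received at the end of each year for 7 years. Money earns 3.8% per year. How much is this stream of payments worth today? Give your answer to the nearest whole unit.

¥341,903

This is an ordinary annuity: 7 payments of ¥56,544 at the end of each year.
Periodic rate r = 0.038 per year.
PV = PMT × [(1 − (1+r)^−n)/r] = 56,544 × [1 − (1+r)^−7] / r = ¥341,903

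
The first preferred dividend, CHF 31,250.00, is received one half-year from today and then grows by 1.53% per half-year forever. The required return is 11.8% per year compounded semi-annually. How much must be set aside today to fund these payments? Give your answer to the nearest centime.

CHF 715,102.97

Periodic rate r = 0.118/2 per half-year.
Growing perpetuity (Gordon): PV = PMT₁ / (r − g) = 31,250 / (r − 0.0153) = CHF 715,102.97.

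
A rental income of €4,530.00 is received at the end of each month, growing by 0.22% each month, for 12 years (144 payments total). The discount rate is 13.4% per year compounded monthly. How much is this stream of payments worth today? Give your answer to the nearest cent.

€365,108.59

Periodic rate r = 0.134/12 per month; n is counted in months.
Growing ordinary annuity: PV = PMT₁ × [1 − ((1+g)/(1+r))^n] / (r − g) = 4,530 × [1 − ((1+0.0022)/(1+r))^144] / (r − 0.0022) = €365,108.59.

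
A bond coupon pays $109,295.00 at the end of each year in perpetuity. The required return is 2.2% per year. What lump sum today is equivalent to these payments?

Periodic rate r = 0.022 per year.
Level perpetuity: PV = PMT / r = 109,295 / (0.022) = $4,967,954.55.

$4,967,954.55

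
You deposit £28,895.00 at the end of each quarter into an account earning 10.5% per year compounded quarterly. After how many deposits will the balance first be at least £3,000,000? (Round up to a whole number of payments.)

51 payments

Periodic rate r = 0.105/4 per quarter; n is counted in quarters.
Ordinary annuity FV: 3,000,000 = 28,895 × [((1+r)^n − 1)/r].
(1+r)^n = 1 + 3,000,000 × r / 28,895, so n = ln(1 + 3,000,000·r/28,895) / ln(1+r) = 50.76.
Round up to a whole number of payments: n = 51.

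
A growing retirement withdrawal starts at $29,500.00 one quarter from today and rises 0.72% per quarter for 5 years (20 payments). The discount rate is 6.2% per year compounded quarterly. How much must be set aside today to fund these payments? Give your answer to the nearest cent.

$538,019.82

Periodic rate r = 0.062/4 per quarter; n is counted in quarters.
Growing ordinary annuity: PV = PMT₁ × [1 − ((1+g)/(1+r))^n] / (r − g) = 29,500 × [1 − ((1+0.0072)/(1+r))^20] / (r − 0.0072) = $538,019.82.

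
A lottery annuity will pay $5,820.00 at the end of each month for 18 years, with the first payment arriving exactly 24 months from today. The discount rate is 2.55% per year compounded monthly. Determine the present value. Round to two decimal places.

$959,278.97

Ordinary annuity of 216 payments, first payment at period 24.
Periodic rate r = 0.0255/12 per month; n is counted in months.
The ordinary-annuity PV formula values the stream one period before the first payment (period 23); discount that back 23 periods:
PV₀ = 5,820 × [1 − (1+r)^−216] / r × (1+r)^−23 = $959,278.97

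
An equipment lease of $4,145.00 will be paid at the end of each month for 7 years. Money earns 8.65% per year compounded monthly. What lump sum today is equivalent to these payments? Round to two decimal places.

$260,494.90

This is an ordinary annuity: 84 payments of $4,145.00 at the end of each month.
Periodic rate r = 0.0865/12 per month; n is counted in months.
PV = PMT × [(1 − (1+r)^−n)/r] = 4,145 × [1 − (1+r)^−84] / r = $260,494.90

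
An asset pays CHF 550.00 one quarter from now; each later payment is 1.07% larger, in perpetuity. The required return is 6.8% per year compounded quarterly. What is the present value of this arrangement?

CHF 87,301.59

Periodic rate r = 0.068/4 per quarter.
Growing perpetuity (Gordon): PV = PMT₁ / (r − g) = 550 / (r − 0.0107) = CHF 87,301.59.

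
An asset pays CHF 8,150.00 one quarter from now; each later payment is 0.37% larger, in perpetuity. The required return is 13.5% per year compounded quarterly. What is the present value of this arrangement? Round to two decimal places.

CHF 271,214.64

Periodic rate r = 0.135/4 per quarter.
Growing perpetuity (Gordon): PV = PMT₁ / (r − g) = 8,150 / (r − 0.0037) = CHF 271,214.64.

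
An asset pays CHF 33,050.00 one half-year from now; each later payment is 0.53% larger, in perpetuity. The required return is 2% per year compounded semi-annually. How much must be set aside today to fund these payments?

Periodic rate r = 0.02/2 per half-year.
Growing perpetuity (Gordon): PV = PMT₁ / (r − g) = 33,050 / (r − 0.0053) = CHF 7,031,914.89.

CHF 7,031,914.89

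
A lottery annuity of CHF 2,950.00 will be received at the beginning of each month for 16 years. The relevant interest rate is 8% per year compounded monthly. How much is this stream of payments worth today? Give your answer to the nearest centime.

CHF 321,071.07

This is an annuity due: 192 payments of CHF 2,950.00 at the beginning of each month.
Periodic rate r = 0.08/12 per month; n is counted in months.
PV = PMT × [(1 − (1+r)^−n)/r] × (1+r) = 2,950 × [1 − (1+r)^−192] / r × (1+r) = CHF 321,071.07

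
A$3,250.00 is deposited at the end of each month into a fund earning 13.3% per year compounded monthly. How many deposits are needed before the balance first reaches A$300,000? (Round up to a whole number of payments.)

Periodic rate r = 0.133/12 per month; n is counted in months.
Ordinary annuity FV: 300,000 = 3,250 × [((1+r)^n − 1)/r].
(1+r)^n = 1 + 300,000 × r / 3,250, so n = ln(1 + 300,000·r/3,250) / ln(1+r) = 63.93.
Round up to a whole number of payments: n = 64.

64 payments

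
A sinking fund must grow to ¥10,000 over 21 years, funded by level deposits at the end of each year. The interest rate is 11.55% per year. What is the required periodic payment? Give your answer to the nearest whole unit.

¥129

Level ordinary annuity; solve FV = PMT × [((1+r)^n − 1)/r] for PMT.
Periodic rate r = 0.1155 per year.
With n = 21: PMT = 10,000 / ([((1+r)^n − 1)/r]) = ¥129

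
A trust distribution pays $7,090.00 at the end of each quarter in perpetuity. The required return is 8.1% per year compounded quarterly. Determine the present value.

$350,123.46

Periodic rate r = 0.081/4 per quarter.
Level perpetuity: PV = PMT / r = 7,090 / (0.081/4) = $350,123.46.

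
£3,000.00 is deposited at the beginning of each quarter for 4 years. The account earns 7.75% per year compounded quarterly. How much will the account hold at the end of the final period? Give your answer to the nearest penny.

£56,725.45

This is an annuity due: 16 deposits of £3,000.00 at the beginning of each quarter.
Periodic rate r = 0.0775/4 per quarter; n is counted in quarters.
FV = PMT × [((1+r)^n − 1)/r] × (1+r) = 3,000 × [(1+r)^16 − 1] / r × (1+r) = £56,725.45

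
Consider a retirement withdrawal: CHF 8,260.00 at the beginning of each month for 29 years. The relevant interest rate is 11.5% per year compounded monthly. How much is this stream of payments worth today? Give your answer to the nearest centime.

This is an annuity due: 348 payments of CHF 8,260.00 at the beginning of each month.
Periodic rate r = 0.115/12 per month; n is counted in months.
PV = PMT × [(1 − (1+r)^−n)/r] × (1+r) = 8,260 × [1 − (1+r)^−348] / r × (1+r) = CHF 838,686.16

CHF 838,686.16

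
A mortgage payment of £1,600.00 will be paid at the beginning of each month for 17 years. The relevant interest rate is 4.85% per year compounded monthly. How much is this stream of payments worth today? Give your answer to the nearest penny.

£222,911.32

This is an annuity due: 204 payments of £1,600.00 at the beginning of each month.
Periodic rate r = 0.0485/12 per month; n is counted in months.
PV = PMT × [(1 − (1+r)^−n)/r] × (1+r) = 1,600 × [1 − (1+r)^−204] / r × (1+r) = £222,911.32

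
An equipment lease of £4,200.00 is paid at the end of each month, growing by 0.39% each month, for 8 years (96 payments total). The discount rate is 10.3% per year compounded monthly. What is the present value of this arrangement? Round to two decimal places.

£323,148.14

Periodic rate r = 0.103/12 per month; n is counted in months.
Growing ordinary annuity: PV = PMT₁ × [1 − ((1+g)/(1+r))^n] / (r − g) = 4,200 × [1 − ((1+0.0039)/(1+r))^96] / (r − 0.0039) = £323,148.14.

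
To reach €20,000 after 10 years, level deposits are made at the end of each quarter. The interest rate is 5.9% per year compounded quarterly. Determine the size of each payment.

Level ordinary annuity; solve FV = PMT × [((1+r)^n − 1)/r] for PMT.
Periodic rate r = 0.059/4 per quarter; n is counted in quarters.
With n = 40: PMT = 20,000 / ([((1+r)^n − 1)/r]) = €370.50

€370.50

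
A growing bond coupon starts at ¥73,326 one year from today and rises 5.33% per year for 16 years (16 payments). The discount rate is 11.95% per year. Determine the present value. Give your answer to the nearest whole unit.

¥689,960

Periodic rate r = 0.1195 per year.
Growing ordinary annuity: PV = PMT₁ × [1 − ((1+g)/(1+r))^n] / (r − g) = 73,326 × [1 − ((1+0.0533)/(1+r))^16] / (r − 0.0533) = ¥689,960.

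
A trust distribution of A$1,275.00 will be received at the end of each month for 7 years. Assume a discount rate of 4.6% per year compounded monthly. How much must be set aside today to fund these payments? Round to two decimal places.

A$91,419.35

This is an ordinary annuity: 84 payments of A$1,275.00 at the end of each month.
Periodic rate r = 0.046/12 per month; n is counted in months.
PV = PMT × [(1 − (1+r)^−n)/r] = 1,275 × [1 − (1+r)^−84] / r = A$91,419.35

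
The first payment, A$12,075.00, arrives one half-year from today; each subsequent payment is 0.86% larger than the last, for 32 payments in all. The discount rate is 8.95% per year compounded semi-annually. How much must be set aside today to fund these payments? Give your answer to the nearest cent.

A$225,784.46

Periodic rate r = 0.0895/2 per half-year; n is counted in half-years.
Growing ordinary annuity: PV = PMT₁ × [1 − ((1+g)/(1+r))^n] / (r − g) = 12,075 × [1 − ((1+0.0086)/(1+r))^32] / (r − 0.0086) = A$225,784.46.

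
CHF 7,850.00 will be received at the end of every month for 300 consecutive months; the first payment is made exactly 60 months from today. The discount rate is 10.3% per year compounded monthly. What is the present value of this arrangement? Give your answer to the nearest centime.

CHF 509,826.23

Ordinary annuity of 300 payments, first payment at period 60.
Periodic rate r = 0.103/12 per month; n is counted in months.
The ordinary-annuity PV formula values the stream one period before the first payment (period 59); discount that back 59 periods:
PV₀ = 7,850 × [1 − (1+r)^−300] / r × (1+r)^−59 = CHF 509,826.23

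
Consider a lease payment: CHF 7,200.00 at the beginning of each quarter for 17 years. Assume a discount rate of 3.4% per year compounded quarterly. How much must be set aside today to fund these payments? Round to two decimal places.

CHF 373,831.06

This is an annuity due: 68 payments of CHF 7,200.00 at the beginning of each quarter.
Periodic rate r = 0.034/4 per quarter; n is counted in quarters.
PV = PMT × [(1 − (1+r)^−n)/r] × (1+r) = 7,200 × [1 − (1+r)^−68] / r × (1+r) = CHF 373,831.06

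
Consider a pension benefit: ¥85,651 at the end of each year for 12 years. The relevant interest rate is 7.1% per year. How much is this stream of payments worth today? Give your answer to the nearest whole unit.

This is an ordinary annuity: 12 payments of ¥85,651 at the end of each year.
Periodic rate r = 0.071 per year.
PV = PMT × [(1 − (1+r)^−n)/r] = 85,651 × [1 − (1+r)^−12] / r = ¥676,688

¥676,688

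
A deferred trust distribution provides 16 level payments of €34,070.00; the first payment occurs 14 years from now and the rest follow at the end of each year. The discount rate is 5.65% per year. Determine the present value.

Ordinary annuity of 16 payments, first payment at period 14.
Periodic rate r = 0.0565 per year.
The ordinary-annuity PV formula values the stream one period before the first payment (period 13); discount that back 13 periods:
PV₀ = 34,070 × [1 − (1+r)^−16] / r × (1+r)^−13 = €172,642.51

€172,642.51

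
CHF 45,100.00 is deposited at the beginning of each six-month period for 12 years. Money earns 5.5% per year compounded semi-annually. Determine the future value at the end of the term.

This is an annuity due: 24 deposits of CHF 45,100.00 at the beginning of each six-month period.
Periodic rate r = 0.055/2 per half-year; n is counted in half-years.
FV = PMT × [((1+r)^n − 1)/r] × (1+r) = 45,100 × [(1+r)^24 − 1] / r × (1+r) = CHF 1,546,291.75

CHF 1,546,291.75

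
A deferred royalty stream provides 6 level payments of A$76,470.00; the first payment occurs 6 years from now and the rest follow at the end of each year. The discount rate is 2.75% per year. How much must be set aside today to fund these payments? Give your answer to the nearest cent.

Ordinary annuity of 6 payments, first payment at period 6.
Periodic rate r = 0.0275 per year.
The ordinary-annuity PV formula values the stream one period before the first payment (period 5); discount that back 5 periods:
PV₀ = 76,470 × [1 − (1+r)^−6] / r × (1+r)^−5 = A$364,722.70

A$364,722.70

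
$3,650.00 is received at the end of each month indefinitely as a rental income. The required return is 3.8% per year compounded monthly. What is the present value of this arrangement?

Periodic rate r = 0.038/12 per month.
Level perpetuity: PV = PMT / r = 3,650 / (0.038/12) = $1,152,631.58.

$1,152,631.58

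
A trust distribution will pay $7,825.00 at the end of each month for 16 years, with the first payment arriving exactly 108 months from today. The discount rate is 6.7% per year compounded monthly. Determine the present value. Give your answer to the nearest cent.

Ordinary annuity of 192 payments, first payment at period 108.
Periodic rate r = 0.067/12 per month; n is counted in months.
The ordinary-annuity PV formula values the stream one period before the first payment (period 107); discount that back 107 periods:
PV₀ = 7,825 × [1 − (1+r)^−192] / r × (1+r)^−107 = $507,218.01

$507,218.01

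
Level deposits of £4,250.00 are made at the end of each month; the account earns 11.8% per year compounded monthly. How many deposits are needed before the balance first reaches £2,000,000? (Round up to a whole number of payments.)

177 payments

Periodic rate r = 0.118/12 per month; n is counted in months.
Ordinary annuity FV: 2,000,000 = 4,250 × [((1+r)^n − 1)/r].
(1+r)^n = 1 + 2,000,000 × r / 4,250, so n = ln(1 + 2,000,000·r/4,250) / ln(1+r) = 176.56.
Round up to a whole number of payments: n = 177.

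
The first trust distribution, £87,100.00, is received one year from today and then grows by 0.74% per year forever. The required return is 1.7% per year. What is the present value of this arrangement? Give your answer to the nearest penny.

£9,072,916.67

Periodic rate r = 0.017 per year.
Growing perpetuity (Gordon): PV = PMT₁ / (r − g) = 87,100 / (r − 0.0074) = £9,072,916.67.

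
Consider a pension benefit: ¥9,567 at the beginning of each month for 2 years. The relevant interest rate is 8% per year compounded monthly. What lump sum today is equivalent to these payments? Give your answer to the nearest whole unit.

¥212,942

This is an annuity due: 24 payments of ¥9,567 at the beginning of each month.
Periodic rate r = 0.08/12 per month; n is counted in months.
PV = PMT × [(1 − (1+r)^−n)/r] × (1+r) = 9,567 × [1 − (1+r)^−24] / r × (1+r) = ¥212,942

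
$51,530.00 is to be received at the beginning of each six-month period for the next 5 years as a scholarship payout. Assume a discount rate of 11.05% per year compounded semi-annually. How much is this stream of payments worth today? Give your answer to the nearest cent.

This is an annuity due: 10 payments of $51,530.00 at the beginning of each six-month period.
Periodic rate r = 0.1105/2 per half-year; n is counted in half-years.
PV = PMT × [(1 − (1+r)^−n)/r] × (1+r) = 51,530 × [1 − (1+r)^−10] / r × (1+r) = $409,382.67

$409,382.67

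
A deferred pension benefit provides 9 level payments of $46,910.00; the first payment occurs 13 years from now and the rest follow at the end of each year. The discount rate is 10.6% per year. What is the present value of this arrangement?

$78,752.54

Ordinary annuity of 9 payments, first payment at period 13.
Periodic rate r = 0.106 per year.
The ordinary-annuity PV formula values the stream one period before the first payment (period 12); discount that back 12 periods:
PV₀ = 46,910 × [1 − (1+r)^−9] / r × (1+r)^−12 = $78,752.54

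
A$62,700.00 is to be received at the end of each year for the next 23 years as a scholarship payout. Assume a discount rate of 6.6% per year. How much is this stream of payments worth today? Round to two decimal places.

A$731,572.21

This is an ordinary annuity: 23 payments of A$62,700.00 at the end of each year.
Periodic rate r = 0.066 per year.
PV = PMT × [(1 − (1+r)^−n)/r] = 62,700 × [1 − (1+r)^−23] / r = A$731,572.21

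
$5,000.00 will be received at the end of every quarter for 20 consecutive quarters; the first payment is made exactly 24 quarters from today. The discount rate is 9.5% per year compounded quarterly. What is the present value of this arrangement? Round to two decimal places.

Ordinary annuity of 20 payments, first payment at period 24.
Periodic rate r = 0.095/4 per quarter; n is counted in quarters.
The ordinary-annuity PV formula values the stream one period before the first payment (period 23); discount that back 23 periods:
PV₀ = 5,000 × [1 − (1+r)^−20] / r × (1+r)^−23 = $45,970.00

$45,970.00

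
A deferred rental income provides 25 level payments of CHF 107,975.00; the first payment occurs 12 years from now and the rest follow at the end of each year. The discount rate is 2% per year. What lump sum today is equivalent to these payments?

Ordinary annuity of 25 payments, first payment at period 12.
Periodic rate r = 0.02 per year.
The ordinary-annuity PV formula values the stream one period before the first payment (period 11); discount that back 11 periods:
PV₀ = 107,975 × [1 − (1+r)^−25] / r × (1+r)^−11 = CHF 1,695,422.85

CHF 1,695,422.85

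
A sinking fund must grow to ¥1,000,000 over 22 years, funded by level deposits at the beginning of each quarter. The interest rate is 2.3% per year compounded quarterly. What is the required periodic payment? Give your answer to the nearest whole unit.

Level annuity due; solve FV = PMT × [((1+r)^n − 1)/r] × (1+r) for PMT.
Periodic rate r = 0.023/4 per quarter; n is counted in quarters.
With n = 88: PMT = 1,000,000 / ([((1+r)^n − 1)/r] × (1+r)) = ¥8,712

¥8,712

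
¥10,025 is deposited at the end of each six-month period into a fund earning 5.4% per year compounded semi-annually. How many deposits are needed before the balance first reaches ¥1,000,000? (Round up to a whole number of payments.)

50 payments

Periodic rate r = 0.054/2 per half-year; n is counted in half-years.
Ordinary annuity FV: 1,000,000 = 10,025 × [((1+r)^n − 1)/r].
(1+r)^n = 1 + 1,000,000 × r / 10,025, so n = ln(1 + 1,000,000·r/10,025) / ln(1+r) = 49.04.
Round up to a whole number of payments: n = 50.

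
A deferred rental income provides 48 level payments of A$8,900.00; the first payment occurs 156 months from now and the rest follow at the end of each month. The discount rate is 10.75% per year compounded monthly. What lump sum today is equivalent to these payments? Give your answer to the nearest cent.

A$86,835.20

Ordinary annuity of 48 payments, first payment at period 156.
Periodic rate r = 0.1075/12 per month; n is counted in months.
The ordinary-annuity PV formula values the stream one period before the first payment (period 155); discount that back 155 periods:
PV₀ = 8,900 × [1 − (1+r)^−48] / r × (1+r)^−155 = A$86,835.20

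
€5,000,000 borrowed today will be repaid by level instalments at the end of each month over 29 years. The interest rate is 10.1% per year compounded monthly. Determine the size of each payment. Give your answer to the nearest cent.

€44,490.71

Level ordinary annuity; solve PV = PMT × [(1 − (1+r)^−n)/r] for PMT.
Periodic rate r = 0.101/12 per month; n is counted in months.
With n = 348: PMT = 5,000,000 / ([(1 − (1+r)^−n)/r]) = €44,490.71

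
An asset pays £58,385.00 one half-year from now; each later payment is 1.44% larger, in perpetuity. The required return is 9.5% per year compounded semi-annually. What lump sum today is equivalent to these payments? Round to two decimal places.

Periodic rate r = 0.095/2 per half-year.
Growing perpetuity (Gordon): PV = PMT₁ / (r − g) = 58,385 / (r − 0.0144) = £1,763,897.28.

£1,763,897.28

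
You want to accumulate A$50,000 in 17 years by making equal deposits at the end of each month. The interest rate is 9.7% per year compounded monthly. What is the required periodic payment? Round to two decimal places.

A$96.98

Level ordinary annuity; solve FV = PMT × [((1+r)^n − 1)/r] for PMT.
Periodic rate r = 0.097/12 per month; n is counted in months.
With n = 204: PMT = 50,000 / ([((1+r)^n − 1)/r]) = A$96.98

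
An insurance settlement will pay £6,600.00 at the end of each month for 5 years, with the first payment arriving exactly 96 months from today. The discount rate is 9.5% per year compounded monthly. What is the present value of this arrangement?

£148,575.30

Ordinary annuity of 60 payments, first payment at period 96.
Periodic rate r = 0.095/12 per month; n is counted in months.
The ordinary-annuity PV formula values the stream one period before the first payment (period 95); discount that back 95 periods:
PV₀ = 6,600 × [1 − (1+r)^−60] / r × (1+r)^−95 = £148,575.30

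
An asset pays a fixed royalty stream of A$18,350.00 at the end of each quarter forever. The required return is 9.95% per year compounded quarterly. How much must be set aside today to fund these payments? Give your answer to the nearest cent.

Periodic rate r = 0.0995/4 per quarter.
Level perpetuity: PV = PMT / r = 18,350 / (0.0995/4) = A$737,688.44.

A$737,688.44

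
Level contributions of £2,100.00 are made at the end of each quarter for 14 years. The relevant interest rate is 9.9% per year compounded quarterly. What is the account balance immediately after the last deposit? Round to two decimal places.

£248,768.38

This is an ordinary annuity: 56 deposits of £2,100.00 at the end of each quarter.
Periodic rate r = 0.099/4 per quarter; n is counted in quarters.
FV = PMT × [((1+r)^n − 1)/r] = 2,100 × [(1+r)^56 − 1] / r = £248,768.38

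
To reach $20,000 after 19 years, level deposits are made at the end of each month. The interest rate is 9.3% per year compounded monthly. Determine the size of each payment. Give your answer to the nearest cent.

$32.20

Level ordinary annuity; solve FV = PMT × [((1+r)^n − 1)/r] for PMT.
Periodic rate r = 0.093/12 per month; n is counted in months.
With n = 228: PMT = 20,000 / ([((1+r)^n − 1)/r]) = $32.20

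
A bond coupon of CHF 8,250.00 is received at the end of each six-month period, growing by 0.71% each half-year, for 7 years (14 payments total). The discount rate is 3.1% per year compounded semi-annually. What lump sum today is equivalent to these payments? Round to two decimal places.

CHF 107,819.63

Periodic rate r = 0.031/2 per half-year; n is counted in half-years.
Growing ordinary annuity: PV = PMT₁ × [1 − ((1+g)/(1+r))^n] / (r − g) = 8,250 × [1 − ((1+0.0071)/(1+r))^14] / (r − 0.0071) = CHF 107,819.63.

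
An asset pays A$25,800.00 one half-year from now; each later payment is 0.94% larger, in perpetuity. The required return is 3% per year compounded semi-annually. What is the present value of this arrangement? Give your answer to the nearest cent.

A$4,607,142.86

Periodic rate r = 0.03/2 per half-year.
Growing perpetuity (Gordon): PV = PMT₁ / (r − g) = 25,800 / (r − 0.0094) = A$4,607,142.86.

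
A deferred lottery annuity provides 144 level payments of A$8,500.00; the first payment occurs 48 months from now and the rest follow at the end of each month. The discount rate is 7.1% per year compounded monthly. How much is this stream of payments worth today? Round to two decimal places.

Ordinary annuity of 144 payments, first payment at period 48.
Periodic rate r = 0.071/12 per month; n is counted in months.
The ordinary-annuity PV formula values the stream one period before the first payment (period 47); discount that back 47 periods:
PV₀ = 8,500 × [1 − (1+r)^−144] / r × (1+r)^−47 = A$623,163.57

A$623,163.57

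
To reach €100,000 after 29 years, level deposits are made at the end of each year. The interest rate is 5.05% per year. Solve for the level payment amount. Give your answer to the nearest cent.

€1,591.37

Level ordinary annuity; solve FV = PMT × [((1+r)^n − 1)/r] for PMT.
Periodic rate r = 0.0505 per year.
With n = 29: PMT = 100,000 / ([((1+r)^n − 1)/r]) = €1,591.37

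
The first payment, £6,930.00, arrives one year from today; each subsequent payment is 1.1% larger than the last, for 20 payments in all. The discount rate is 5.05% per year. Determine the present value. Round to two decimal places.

Periodic rate r = 0.0505 per year.
Growing ordinary annuity: PV = PMT₁ × [1 − ((1+g)/(1+r))^n] / (r − g) = 6,930 × [1 − ((1+0.011)/(1+r))^20] / (r − 0.011) = £93,927.93.

£93,927.93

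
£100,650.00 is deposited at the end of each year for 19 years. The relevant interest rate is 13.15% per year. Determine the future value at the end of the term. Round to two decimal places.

This is an ordinary annuity: 19 deposits of £100,650.00 at the end of each year.
Periodic rate r = 0.1315 per year.
FV = PMT × [((1+r)^n − 1)/r] = 100,650 × [(1+r)^19 − 1] / r = £7,238,924.28

£7,238,924.28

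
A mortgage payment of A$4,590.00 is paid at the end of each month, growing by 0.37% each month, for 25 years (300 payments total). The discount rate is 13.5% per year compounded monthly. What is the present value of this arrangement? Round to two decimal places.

Periodic rate r = 0.135/12 per month; n is counted in months.
Growing ordinary annuity: PV = PMT₁ × [1 − ((1+g)/(1+r))^n] / (r − g) = 4,590 × [1 − ((1+0.0037)/(1+r))^300] / (r − 0.0037) = A$543,754.77.

A$543,754.77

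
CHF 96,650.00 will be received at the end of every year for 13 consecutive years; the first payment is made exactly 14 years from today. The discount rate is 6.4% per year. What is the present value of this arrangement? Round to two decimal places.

Ordinary annuity of 13 payments, first payment at period 14.
Periodic rate r = 0.064 per year.
The ordinary-annuity PV formula values the stream one period before the first payment (period 13); discount that back 13 periods:
PV₀ = 96,650 × [1 − (1+r)^−13] / r × (1+r)^−13 = CHF 373,206.21

CHF 373,206.21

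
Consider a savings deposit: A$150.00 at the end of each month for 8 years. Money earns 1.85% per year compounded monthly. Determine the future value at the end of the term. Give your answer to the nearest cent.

This is an ordinary annuity: 96 deposits of A$150.00 at the end of each month.
Periodic rate r = 0.0185/12 per month; n is counted in months.
FV = PMT × [((1+r)^n − 1)/r] = 150 × [(1+r)^96 − 1] / r = A$15,507.32

A$15,507.32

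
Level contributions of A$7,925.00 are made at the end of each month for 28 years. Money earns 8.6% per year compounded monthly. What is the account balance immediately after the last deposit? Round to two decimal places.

This is an ordinary annuity: 336 deposits of A$7,925.00 at the end of each month.
Periodic rate r = 0.086/12 per month; n is counted in months.
FV = PMT × [((1+r)^n − 1)/r] = 7,925 × [(1+r)^336 − 1] / r = A$11,076,607.06

A$11,076,607.06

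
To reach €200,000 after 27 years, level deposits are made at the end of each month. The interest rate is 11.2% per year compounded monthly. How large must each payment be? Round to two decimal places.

€96.78

Level ordinary annuity; solve FV = PMT × [((1+r)^n − 1)/r] for PMT.
Periodic rate r = 0.112/12 per month; n is counted in months.
With n = 324: PMT = 200,000 / ([((1+r)^n − 1)/r]) = €96.78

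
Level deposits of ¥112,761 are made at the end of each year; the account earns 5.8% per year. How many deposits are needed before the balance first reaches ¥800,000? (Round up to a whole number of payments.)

7 payments

Periodic rate r = 0.058 per year.
Ordinary annuity FV: 800,000 = 112,761 × [((1+r)^n − 1)/r].
(1+r)^n = 1 + 800,000 × r / 112,761, so n = ln(1 + 800,000·r/112,761) / ln(1+r) = 6.11.
Round up to a whole number of payments: n = 7.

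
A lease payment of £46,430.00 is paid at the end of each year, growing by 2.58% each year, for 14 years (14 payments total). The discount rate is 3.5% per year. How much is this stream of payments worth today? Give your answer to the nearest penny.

Periodic rate r = 0.035 per year.
Growing ordinary annuity: PV = PMT₁ × [1 − ((1+g)/(1+r))^n] / (r − g) = 46,430 × [1 − ((1+0.0258)/(1+r))^14] / (r − 0.0258) = £593,011.18.

£593,011.18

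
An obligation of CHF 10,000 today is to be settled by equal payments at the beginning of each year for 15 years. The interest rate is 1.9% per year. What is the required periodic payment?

CHF 758.04

Level annuity due; solve PV = PMT × [(1 − (1+r)^−n)/r] × (1+r) for PMT.
Periodic rate r = 0.019 per year.
With n = 15: PMT = 10,000 / ([(1 − (1+r)^−n)/r] × (1+r)) = CHF 758.04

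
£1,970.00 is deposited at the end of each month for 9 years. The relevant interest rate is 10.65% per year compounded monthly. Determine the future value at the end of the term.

£354,439.86

This is an ordinary annuity: 108 deposits of £1,970.00 at the end of each month.
Periodic rate r = 0.1065/12 per month; n is counted in months.
FV = PMT × [((1+r)^n − 1)/r] = 1,970 × [(1+r)^108 − 1] / r = £354,439.86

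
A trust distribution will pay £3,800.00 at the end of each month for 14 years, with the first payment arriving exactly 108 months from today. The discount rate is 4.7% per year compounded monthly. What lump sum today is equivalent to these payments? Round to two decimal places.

Ordinary annuity of 168 payments, first payment at period 108.
Periodic rate r = 0.047/12 per month; n is counted in months.
The ordinary-annuity PV formula values the stream one period before the first payment (period 107); discount that back 107 periods:
PV₀ = 3,800 × [1 − (1+r)^−168] / r × (1+r)^−107 = £307,444.13

£307,444.13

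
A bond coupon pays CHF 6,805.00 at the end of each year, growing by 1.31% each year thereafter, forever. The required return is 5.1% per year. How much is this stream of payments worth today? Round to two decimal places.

CHF 179,551.45

Periodic rate r = 0.051 per year.
Growing perpetuity (Gordon): PV = PMT₁ / (r − g) = 6,805 / (r − 0.0131) = CHF 179,551.45.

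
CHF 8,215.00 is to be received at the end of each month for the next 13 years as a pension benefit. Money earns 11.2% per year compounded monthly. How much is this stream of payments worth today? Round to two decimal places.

CHF 673,559.37

This is an ordinary annuity: 156 payments of CHF 8,215.00 at the end of each month.
Periodic rate r = 0.112/12 per month; n is counted in months.
PV = PMT × [(1 − (1+r)^−n)/r] = 8,215 × [1 − (1+r)^−156] / r = CHF 673,559.37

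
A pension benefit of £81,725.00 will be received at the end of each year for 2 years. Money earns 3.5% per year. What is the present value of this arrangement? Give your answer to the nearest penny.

£155,252.51

This is an ordinary annuity: 2 payments of £81,725.00 at the end of each year.
Periodic rate r = 0.035 per year.
PV = PMT × [(1 − (1+r)^−n)/r] = 81,725 × [1 − (1+r)^−2] / r = £155,252.51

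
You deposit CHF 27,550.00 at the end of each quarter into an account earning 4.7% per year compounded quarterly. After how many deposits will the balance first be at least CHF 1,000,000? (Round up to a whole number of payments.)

Periodic rate r = 0.047/4 per quarter; n is counted in quarters.
Ordinary annuity FV: 1,000,000 = 27,550 × [((1+r)^n − 1)/r].
(1+r)^n = 1 + 1,000,000 × r / 27,550, so n = ln(1 + 1,000,000·r/27,550) / ln(1+r) = 30.41.
Round up to a whole number of payments: n = 31.

31 payments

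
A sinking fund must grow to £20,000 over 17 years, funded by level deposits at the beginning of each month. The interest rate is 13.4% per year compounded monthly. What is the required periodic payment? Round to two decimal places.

£25.58

Level annuity due; solve FV = PMT × [((1+r)^n − 1)/r] × (1+r) for PMT.
Periodic rate r = 0.134/12 per month; n is counted in months.
With n = 204: PMT = 20,000 / ([((1+r)^n − 1)/r] × (1+r)) = £25.58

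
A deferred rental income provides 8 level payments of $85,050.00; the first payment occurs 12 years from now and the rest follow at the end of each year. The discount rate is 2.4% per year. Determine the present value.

Ordinary annuity of 8 payments, first payment at period 12.
Periodic rate r = 0.024 per year.
The ordinary-annuity PV formula values the stream one period before the first payment (period 11); discount that back 11 periods:
PV₀ = 85,050 × [1 − (1+r)^−8] / r × (1+r)^−11 = $471,797.91

$471,797.91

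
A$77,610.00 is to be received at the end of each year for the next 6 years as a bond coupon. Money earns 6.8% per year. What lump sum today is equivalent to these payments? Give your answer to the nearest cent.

This is an ordinary annuity: 6 payments of A$77,610.00 at the end of each year.
Periodic rate r = 0.068 per year.
PV = PMT × [(1 − (1+r)^−n)/r] = 77,610 × [1 − (1+r)^−6] / r = A$372,226.29

A$372,226.29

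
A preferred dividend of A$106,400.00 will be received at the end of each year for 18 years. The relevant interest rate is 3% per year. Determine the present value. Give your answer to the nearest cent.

A$1,463,373.79

This is an ordinary annuity: 18 payments of A$106,400.00 at the end of each year.
Periodic rate r = 0.03 per year.
PV = PMT × [(1 − (1+r)^−n)/r] = 106,400 × [1 − (1+r)^−18] / r = A$1,463,373.79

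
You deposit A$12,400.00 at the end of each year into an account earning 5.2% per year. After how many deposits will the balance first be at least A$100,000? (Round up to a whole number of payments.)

Periodic rate r = 0.052 per year.
Ordinary annuity FV: 100,000 = 12,400 × [((1+r)^n − 1)/r].
(1+r)^n = 1 + 100,000 × r / 12,400, so n = ln(1 + 100,000·r/12,400) / ln(1+r) = 6.91.
Round up to a whole number of payments: n = 7.

7 payments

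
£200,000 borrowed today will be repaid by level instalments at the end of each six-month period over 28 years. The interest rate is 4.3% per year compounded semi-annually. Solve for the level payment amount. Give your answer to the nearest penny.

£6,176.78

Level ordinary annuity; solve PV = PMT × [(1 − (1+r)^−n)/r] for PMT.
Periodic rate r = 0.043/2 per half-year; n is counted in half-years.
With n = 56: PMT = 200,000 / ([(1 − (1+r)^−n)/r]) = £6,176.78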